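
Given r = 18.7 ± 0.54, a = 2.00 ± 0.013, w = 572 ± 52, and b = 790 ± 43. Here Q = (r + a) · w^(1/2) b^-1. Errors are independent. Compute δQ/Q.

0.0756

Let u = r + a = 20.7. δu = √(δr² + δa²) = √(0.292 + 0.000169) = 0.540, so δu/u = 0.0261.
Q is then a monomial in u, w, b:
δQ/Q = √((δu/u)² + (½·δw/w)² + (-1·δb/b)²) = √(0.000681 + 0.00207 + 0.00296) = 0.0756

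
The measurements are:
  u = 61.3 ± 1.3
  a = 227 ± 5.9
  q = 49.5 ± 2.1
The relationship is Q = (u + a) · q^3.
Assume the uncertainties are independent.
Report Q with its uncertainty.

Let w = u + a = 288. δw = √(δu² + δa²) = √(1.69 + 34.8) = 6.04, so δw/w = 0.0210.
Q is then a monomial in w, q:
δQ/Q = √((δw/w)² + (3·δq/q)²) = √(0.000439 + 0.0162) = 0.129
Q = 3.5e+07, so δQ = 0.129 × 3.5e+07 = 4.51e+06.

(3.50 ± 0.451) × 10^7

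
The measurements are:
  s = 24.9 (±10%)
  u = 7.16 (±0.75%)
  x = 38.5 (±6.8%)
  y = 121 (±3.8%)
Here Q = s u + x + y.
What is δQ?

Let p = s·u = 178. δp/p = √((1·δs/s)² + (1·δu/u)²) = √(0.0100 + 5.62e-05) = 0.100, so δp = 17.9.
Q = p + x + y: δQ = √(δp² + δx² + δy²) = √(320 + 6.85 + 21.1) = 18.6

18.6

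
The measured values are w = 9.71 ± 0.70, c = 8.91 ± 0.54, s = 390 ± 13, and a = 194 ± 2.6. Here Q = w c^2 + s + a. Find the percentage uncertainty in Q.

Let p = w·c^2 = 771. δp/p = √((1·δw/w)² + (2·δc/c)²) = √(0.00520 + 0.0147) = 0.141, so δp = 109.
Q = p + s + a: δQ = √(δp² + δs² + δa²) = √(11800 + 169 + 6.76) = 110
Q = 1350, so δQ/Q = 110/1350 = 0.0808.

8.08%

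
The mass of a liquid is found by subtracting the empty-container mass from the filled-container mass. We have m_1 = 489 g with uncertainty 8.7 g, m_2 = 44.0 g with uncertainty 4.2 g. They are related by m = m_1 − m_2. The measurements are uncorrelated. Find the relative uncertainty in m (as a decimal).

0.0217

For a sum/difference, combine absolute errors in quadrature:
  (δm_1)² = 75.7;  (δm_2)² = 17.6
δm = √(93.3) = 9.66 g
m = 445 g, so δm/m = 9.66/445 = 0.0217.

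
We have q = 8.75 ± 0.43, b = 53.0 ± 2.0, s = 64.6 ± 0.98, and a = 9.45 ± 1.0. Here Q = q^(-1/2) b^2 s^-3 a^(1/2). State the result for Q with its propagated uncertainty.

Products/powers → add relative errors in quadrature, weighted by exponent:
  (−½·δq/q)² = (-0.5×0.0491)² = 0.000604;  (2·δb/b)² = (2×0.0377)² = 0.00570;  (-3·δs/s)² = (-3×0.0152)² = 0.00207;  (½·δa/a)² = (0.5×0.106)² = 0.00280
δQ/Q = √(0.0112) = 0.106
Q = 0.0108, so δQ = 0.106 × 0.0108 = 0.00114.

0.0108 ± 0.00114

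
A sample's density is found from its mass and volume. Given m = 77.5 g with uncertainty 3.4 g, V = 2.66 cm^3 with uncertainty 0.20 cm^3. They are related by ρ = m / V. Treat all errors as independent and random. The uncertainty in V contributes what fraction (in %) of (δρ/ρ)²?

(δρ/ρ)² = (1·δm/m)² + (-1·δV/V)²
  m term: (1×0.0439)² = 0.00192
  V term: (-1×0.0752)² = 0.00565
Total = 0.00758. Share from V = 0.00565/0.00758 = 0.746.

74.6%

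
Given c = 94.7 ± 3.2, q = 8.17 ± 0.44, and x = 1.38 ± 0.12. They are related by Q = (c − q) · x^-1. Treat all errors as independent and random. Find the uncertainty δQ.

Let u = c − q = 86.5. δu = √(δc² + δq²) = √(10.2 + 0.194) = 3.23, so δu/u = 0.0373.
Q is then a monomial in u, x:
δQ/Q = √((δu/u)² + (-1·δx/x)²) = √(0.00139 + 0.00756) = 0.0946
Q = 62.7, so δQ = 0.0946 × 62.7 = 5.93.

5.93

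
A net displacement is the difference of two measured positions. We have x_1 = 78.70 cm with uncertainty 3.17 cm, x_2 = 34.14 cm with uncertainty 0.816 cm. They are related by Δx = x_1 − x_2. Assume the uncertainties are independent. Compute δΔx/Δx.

Sums and differences: (δΔx)² = Σ (cᵢ δxᵢ)².
  (δx_1)² = 10.0;  (δx_2)² = 0.666
δΔx = √(10.7) = 3.27 cm
Δx = 44.56 cm, so δΔx/Δx = 3.27/44.56 = 0.0735.

0.0735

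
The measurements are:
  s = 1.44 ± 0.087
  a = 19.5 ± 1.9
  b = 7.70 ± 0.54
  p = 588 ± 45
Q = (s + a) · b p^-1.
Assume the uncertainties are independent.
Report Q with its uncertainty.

Let u = s + a = 20.9. δu = √(δs² + δa²) = √(0.00757 + 3.61) = 1.90, so δu/u = 0.0908.
Q is then a monomial in u, b, p:
δQ/Q = √((δu/u)² + (1·δb/b)² + (-1·δp/p)²) = √(0.00825 + 0.00492 + 0.00586) = 0.138
Q = 0.274, so δQ = 0.138 × 0.274 = 0.0378.

0.274 ± 0.0378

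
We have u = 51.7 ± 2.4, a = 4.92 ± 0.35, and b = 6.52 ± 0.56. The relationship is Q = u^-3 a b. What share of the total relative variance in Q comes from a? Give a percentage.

(δQ/Q)² = (-3·δu/u)² + (1·δa/a)² + (1·δb/b)²
  u term: (-3×0.0464)² = 0.0194
  a term: (1×0.0711)² = 0.00506
  b term: (1×0.0859)² = 0.00738
Total = 0.0318. Share from a = 0.00506/0.0318 = 0.159.

15.9%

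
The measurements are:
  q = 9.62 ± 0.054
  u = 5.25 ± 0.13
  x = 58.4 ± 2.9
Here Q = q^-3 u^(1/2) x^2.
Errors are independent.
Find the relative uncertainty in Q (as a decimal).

Relative error in a monomial: (δQ/Q)² = Σ (nᵢ · δxᵢ/xᵢ)².
  (-3·δq/q)² = (-3×0.00561)² = 0.000284;  (½·δu/u)² = (0.5×0.0248)² = 0.000153;  (2·δx/x)² = (2×0.0497)² = 0.00986
δQ/Q = √(0.0103) = 0.101

0.101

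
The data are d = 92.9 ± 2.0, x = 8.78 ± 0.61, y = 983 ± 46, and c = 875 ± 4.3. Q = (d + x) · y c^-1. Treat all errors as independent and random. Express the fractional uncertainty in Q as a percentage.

5.14%

Let u = d + x = 102. δu = √(δd² + δx²) = √(4.00 + 0.372) = 2.09, so δu/u = 0.0206.
Q is then a monomial in u, y, c:
δQ/Q = √((δu/u)² + (1·δy/y)² + (-1·δc/c)²) = √(0.000423 + 0.00219 + 2.42e-05) = 0.0514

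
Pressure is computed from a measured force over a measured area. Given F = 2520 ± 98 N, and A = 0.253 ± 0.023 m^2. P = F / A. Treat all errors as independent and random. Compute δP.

985 Pa

P is a product of powers, so relative uncertainties combine in quadrature:
  (1·δF/F)² = (1×0.0389)² = 0.00151;  (-1·δA/A)² = (-1×0.0909)² = 0.00826
δP/P = √(0.00978) = 0.0989
P = 9960 Pa, so δP = 0.0989 × 9960 = 985 Pa.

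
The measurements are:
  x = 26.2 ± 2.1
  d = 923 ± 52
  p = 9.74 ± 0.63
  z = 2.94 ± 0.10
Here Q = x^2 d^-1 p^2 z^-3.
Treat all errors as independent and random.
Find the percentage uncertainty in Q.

For a monomial Q ∝ x^2, d^-1, p^2, z^-3, fractional errors add in quadrature:
  (2·δx/x)² = (2×0.0802)² = 0.0257;  (-1·δd/d)² = (-1×0.0563)² = 0.00317;  (2·δp/p)² = (2×0.0647)² = 0.0167;  (-3·δz/z)² = (-3×0.0340)² = 0.0104
δQ/Q = √(0.0560) = 0.237

23.7%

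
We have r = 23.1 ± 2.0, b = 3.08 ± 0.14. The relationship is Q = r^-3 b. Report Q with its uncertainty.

(2.50 ± 0.659) × 10^-4

Since Q is a product/quotient, work with relative uncertainties:
  (-3·δr/r)² = (-3×0.0866)² = 0.0675;  (1·δb/b)² = (1×0.0455)² = 0.00207
δQ/Q = √(0.0695) = 0.264
Q = 0.000250, so δQ = 0.264 × 0.000250 = 6.59e-05.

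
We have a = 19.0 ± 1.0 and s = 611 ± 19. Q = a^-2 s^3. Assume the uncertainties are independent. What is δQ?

88900

Since Q is a product/quotient, work with relative uncertainties:
  (-2·δa/a)² = (-2×0.0526)² = 0.0111;  (3·δs/s)² = (3×0.0311)² = 0.00870
δQ/Q = √(0.0198) = 0.141
Q = 6.32e+05, so δQ = 0.141 × 6.32e+05 = 88900.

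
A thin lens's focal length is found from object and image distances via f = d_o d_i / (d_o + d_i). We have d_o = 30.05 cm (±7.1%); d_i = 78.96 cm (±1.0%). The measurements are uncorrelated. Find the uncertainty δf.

∂f/∂d_o = (d_i/(d_o+d_i))² = 0.525;  ∂f/∂d_i = (d_o/(d_o+d_i))² = 0.0760
δf = √((∂f/∂d_o · δd_o)² + (∂f/∂d_i · δd_i)²) = √(1.25 + 0.00360) = 1.12 cm

1.12 cm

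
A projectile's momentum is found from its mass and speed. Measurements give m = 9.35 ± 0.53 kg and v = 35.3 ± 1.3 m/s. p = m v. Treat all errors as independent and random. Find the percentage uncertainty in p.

Since p is a product/quotient, work with relative uncertainties:
  (1·δm/m)² = (1×0.0567)² = 0.00321;  (1·δv/v)² = (1×0.0368)² = 0.00136
δp/p = √(0.00457) = 0.0676

6.76%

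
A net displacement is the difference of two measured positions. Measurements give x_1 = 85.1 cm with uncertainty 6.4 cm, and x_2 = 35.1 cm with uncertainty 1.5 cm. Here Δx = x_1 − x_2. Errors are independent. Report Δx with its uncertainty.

For a sum/difference, combine absolute errors in quadrature:
  (δx_1)² = 41.0;  (δx_2)² = 2.25
δΔx = √(43.2) = 6.57 cm
Δx = 50.0 cm.

50.0 ± 6.57 cm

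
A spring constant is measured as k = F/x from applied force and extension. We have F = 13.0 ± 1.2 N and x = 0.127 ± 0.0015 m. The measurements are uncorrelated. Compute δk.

9.53 N/m

Since k is a product/quotient, work with relative uncertainties:
  (1·δF/F)² = (1×0.0923)² = 0.00852;  (-1·δx/x)² = (-1×0.0118)² = 0.000140
δk/k = √(0.00866) = 0.0931
k = 102 N/m, so δk = 0.0931 × 102 = 9.53 N/m.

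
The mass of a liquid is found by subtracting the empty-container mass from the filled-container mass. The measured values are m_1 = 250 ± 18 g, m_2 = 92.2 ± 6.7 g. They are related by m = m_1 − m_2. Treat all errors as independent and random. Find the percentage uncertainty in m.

Each term contributes (cᵢ δxᵢ)² to (δm)²:
  (δm_1)² = 324;  (δm_2)² = 44.9
δm = √(369) = 19.2 g
m = 158 g, so δm/m = 19.2/158 = 0.122.

12.2%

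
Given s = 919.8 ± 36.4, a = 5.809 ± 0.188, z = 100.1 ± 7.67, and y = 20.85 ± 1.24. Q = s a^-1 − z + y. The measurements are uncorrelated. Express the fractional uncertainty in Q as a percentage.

14.2%

Let p = s·a^-1 = 158.3. δp/p = √((1·δs/s)² + (-1·δa/a)²) = √(0.00157 + 0.00105) = 0.0511, so δp = 8.09.
Q = p − z + y: δQ = √(δp² + δz² + δy²) = √(65.5 + 58.8 + 1.54) = 11.2
Q = 79.09, so δQ/Q = 11.2/79.09 = 0.142.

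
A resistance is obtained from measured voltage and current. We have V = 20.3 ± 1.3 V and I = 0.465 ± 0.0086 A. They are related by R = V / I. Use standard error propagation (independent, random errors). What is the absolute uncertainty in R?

2.91 Ω

Relative error in a monomial: (δR/R)² = Σ (nᵢ · δxᵢ/xᵢ)².
  (1·δV/V)² = (1×0.0640)² = 0.00410;  (-1·δI/I)² = (-1×0.0185)² = 0.000342
δR/R = √(0.00444) = 0.0667
R = 43.7 Ω, so δR = 0.0667 × 43.7 = 2.91 Ω.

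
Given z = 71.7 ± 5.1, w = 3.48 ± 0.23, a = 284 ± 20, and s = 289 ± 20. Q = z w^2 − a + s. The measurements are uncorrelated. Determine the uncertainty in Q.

133

Let p = z·w^2 = 868. δp/p = √((1·δz/z)² + (2·δw/w)²) = √(0.00506 + 0.0175) = 0.150, so δp = 130.
Q = p − a + s: δQ = √(δp² + δa² + δs²) = √(17000 + 400 + 400) = 133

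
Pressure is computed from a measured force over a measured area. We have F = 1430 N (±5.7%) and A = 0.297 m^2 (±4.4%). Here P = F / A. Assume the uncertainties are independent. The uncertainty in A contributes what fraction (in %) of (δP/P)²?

37.3%

(δP/P)² = (1·δF/F)² + (-1·δA/A)²
  F term: (1×0.0570)² = 0.00325
  A term: (-1×0.0440)² = 0.00194
Total = 0.00519. Share from A = 0.00194/0.00519 = 0.373.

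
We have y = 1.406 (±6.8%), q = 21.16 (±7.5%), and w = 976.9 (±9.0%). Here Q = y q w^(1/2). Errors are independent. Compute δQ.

Relative error in a monomial: (δQ/Q)² = Σ (nᵢ · δxᵢ/xᵢ)².
  (1·δy/y)² = (1×0.0680)² = 0.00462;  (1·δq/q)² = (1×0.0750)² = 0.00562;  (½·δw/w)² = (0.5×0.0900)² = 0.00202
δQ/Q = √(0.0123) = 0.111
Q = 929.9, so δQ = 0.111 × 929.9 = 103.

103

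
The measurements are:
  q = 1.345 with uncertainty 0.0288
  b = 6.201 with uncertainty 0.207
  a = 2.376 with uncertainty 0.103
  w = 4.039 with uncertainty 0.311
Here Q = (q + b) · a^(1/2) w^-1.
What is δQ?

Let u = q + b = 7.546. δu = √(δq² + δb²) = √(0.000829 + 0.0428) = 0.209, so δu/u = 0.0277.
Q is then a monomial in u, a, w:
δQ/Q = √((δu/u)² + (½·δa/a)² + (-1·δw/w)²) = √(0.000767 + 0.000470 + 0.00593) = 0.0847
Q = 2.880, so δQ = 0.0847 × 2.880 = 0.244.

0.244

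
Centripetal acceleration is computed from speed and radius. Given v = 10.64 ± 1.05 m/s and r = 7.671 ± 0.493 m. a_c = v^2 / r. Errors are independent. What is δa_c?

Products/powers → add relative errors in quadrature, weighted by exponent:
  (2·δv/v)² = (2×0.0987)² = 0.0390;  (-1·δr/r)² = (-1×0.0643)² = 0.00413
δa_c/a_c = √(0.0431) = 0.208
a_c = 14.76 m/s^2, so δa_c = 0.208 × 14.76 = 3.06 m/s^2.

3.06 m/s^2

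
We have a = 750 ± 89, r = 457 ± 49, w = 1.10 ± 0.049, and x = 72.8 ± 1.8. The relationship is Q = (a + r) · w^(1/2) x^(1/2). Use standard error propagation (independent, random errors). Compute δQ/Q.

Let u = a + r = 1210. δu = √(δa² + δr²) = √(7920 + 2400) = 102, so δu/u = 0.0842.
Q is then a monomial in u, w, x:
δQ/Q = √((δu/u)² + (½·δw/w)² + (½·δx/x)²) = √(0.00709 + 0.000496 + 0.000153) = 0.0879

0.0879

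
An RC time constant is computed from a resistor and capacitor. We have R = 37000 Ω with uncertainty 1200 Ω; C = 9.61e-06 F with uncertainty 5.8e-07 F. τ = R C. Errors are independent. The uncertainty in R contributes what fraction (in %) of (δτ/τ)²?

(δτ/τ)² = (1·δR/R)² + (1·δC/C)²
  R term: (1×0.0324)² = 0.00105
  C term: (1×0.0604)² = 0.00364
Total = 0.00469. Share from R = 0.00105/0.00469 = 0.224.

22.4%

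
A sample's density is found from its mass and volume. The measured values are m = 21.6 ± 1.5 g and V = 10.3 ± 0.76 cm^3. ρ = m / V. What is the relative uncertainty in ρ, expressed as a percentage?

ρ is a product of powers, so relative uncertainties combine in quadrature:
  (1·δm/m)² = (1×0.0694)² = 0.00482;  (-1·δV/V)² = (-1×0.0738)² = 0.00544
δρ/ρ = √(0.0103) = 0.101

10.1%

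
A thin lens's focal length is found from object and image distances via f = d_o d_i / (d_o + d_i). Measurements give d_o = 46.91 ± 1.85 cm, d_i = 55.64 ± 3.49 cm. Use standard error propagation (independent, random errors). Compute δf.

0.911 cm

∂f/∂d_o = (d_i/(d_o+d_i))² = 0.294;  ∂f/∂d_i = (d_o/(d_o+d_i))² = 0.209
δf = √((∂f/∂d_o · δd_o)² + (∂f/∂d_i · δd_i)²) = √(0.297 + 0.533) = 0.911 cm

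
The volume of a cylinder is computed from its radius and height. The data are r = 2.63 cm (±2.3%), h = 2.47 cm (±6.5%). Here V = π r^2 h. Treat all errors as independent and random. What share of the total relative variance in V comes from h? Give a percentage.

(δV/V)² = (2·δr/r)² + (1·δh/h)²
  r term: (2×0.0230)² = 0.00212
  h term: (1×0.0650)² = 0.00423
Total = 0.00634. Share from h = 0.00423/0.00634 = 0.666.

66.6%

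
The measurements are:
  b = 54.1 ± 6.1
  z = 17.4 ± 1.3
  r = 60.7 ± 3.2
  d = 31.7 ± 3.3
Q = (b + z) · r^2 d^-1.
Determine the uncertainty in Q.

Let u = b + z = 71.5. δu = √(δb² + δz²) = √(37.2 + 1.69) = 6.24, so δu/u = 0.0872.
Q is then a monomial in u, r, d:
δQ/Q = √((δu/u)² + (2·δr/r)² + (-1·δd/d)²) = √(0.00761 + 0.0111 + 0.0108) = 0.172
Q = 8310, so δQ = 0.172 × 8310 = 1430.

1430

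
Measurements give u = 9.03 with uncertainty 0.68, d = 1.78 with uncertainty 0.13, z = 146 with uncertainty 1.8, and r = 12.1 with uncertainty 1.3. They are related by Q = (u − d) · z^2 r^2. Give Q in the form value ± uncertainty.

Let w = u − d = 7.25. δw = √(δu² + δd²) = √(0.462 + 0.0169) = 0.692, so δw/w = 0.0955.
Q is then a monomial in w, z, r:
δQ/Q = √((δw/w)² + (2·δz/z)² + (2·δr/r)²) = √(0.00912 + 0.000608 + 0.0462) = 0.236
Q = 2.26e+07, so δQ = 0.236 × 2.26e+07 = 5.35e+06.

(2.26 ± 0.535) × 10^7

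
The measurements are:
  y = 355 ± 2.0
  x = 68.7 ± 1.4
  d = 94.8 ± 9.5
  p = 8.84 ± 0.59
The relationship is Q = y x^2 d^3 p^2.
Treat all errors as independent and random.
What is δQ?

Since Q is a product/quotient, work with relative uncertainties:
  (1·δy/y)² = (1×0.00563)² = 3.17e-05;  (2·δx/x)² = (2×0.0204)² = 0.00166;  (3·δd/d)² = (3×0.100)² = 0.0904;  (2·δp/p)² = (2×0.0667)² = 0.0178
δQ/Q = √(0.110) = 0.331
Q = 1.12e+14, so δQ = 0.331 × 1.12e+14 = 3.7e+13.

3.7e+13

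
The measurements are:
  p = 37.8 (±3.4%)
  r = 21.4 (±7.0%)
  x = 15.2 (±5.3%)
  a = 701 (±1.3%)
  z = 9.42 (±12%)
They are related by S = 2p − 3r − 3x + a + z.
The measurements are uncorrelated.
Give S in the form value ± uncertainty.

676 ± 10.8

For a sum/difference, combine absolute errors in quadrature:
  (2·δp)² = 6.61;  (3·δr)² = 20.2;  (3·δx)² = 5.84;  (δa)² = 83.0;  (δz)² = 1.28
δS = √(117) = 10.8
S = 676.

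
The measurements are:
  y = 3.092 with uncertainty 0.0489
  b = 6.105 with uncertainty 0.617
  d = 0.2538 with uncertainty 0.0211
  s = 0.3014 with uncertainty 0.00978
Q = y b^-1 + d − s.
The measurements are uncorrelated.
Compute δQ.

0.0568

Let p = y·b^-1 = 0.5065. δp/p = √((1·δy/y)² + (-1·δb/b)²) = √(0.000250 + 0.0102) = 0.102, so δp = 0.0518.
Q = p + d − s: δQ = √(δp² + δd² + δs²) = √(0.00268 + 0.000445 + 9.56e-05) = 0.0568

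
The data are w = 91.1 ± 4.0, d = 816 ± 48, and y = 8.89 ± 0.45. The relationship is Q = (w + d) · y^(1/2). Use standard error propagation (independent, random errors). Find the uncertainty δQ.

159

Let u = w + d = 907. δu = √(δw² + δd²) = √(16.0 + 2300) = 48.2, so δu/u = 0.0531.
Q is then a monomial in u, y:
δQ/Q = √((δu/u)² + (½·δy/y)²) = √(0.00282 + 0.000641) = 0.0588
Q = 2700, so δQ = 0.0588 × 2700 = 159.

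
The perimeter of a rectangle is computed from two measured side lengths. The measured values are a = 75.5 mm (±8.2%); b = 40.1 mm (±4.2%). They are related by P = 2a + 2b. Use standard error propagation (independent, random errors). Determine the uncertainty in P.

12.8 mm

For a sum/difference, combine absolute errors in quadrature:
  (2·δa)² = 153;  (2·δb)² = 11.3
δP = √(165) = 12.8 mm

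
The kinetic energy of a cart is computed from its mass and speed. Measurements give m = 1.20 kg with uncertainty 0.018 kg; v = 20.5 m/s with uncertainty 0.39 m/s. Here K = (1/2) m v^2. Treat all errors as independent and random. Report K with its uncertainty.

K is a product of powers, so relative uncertainties combine in quadrature:
  (1·δm/m)² = (1×0.0150)² = 0.000225;  (2·δv/v)² = (2×0.0190)² = 0.00145
δK/K = √(0.00167) = 0.0409
K = 252 J, so δK = 0.0409 × 252 = 10.3 J.

252 ± 10.3 J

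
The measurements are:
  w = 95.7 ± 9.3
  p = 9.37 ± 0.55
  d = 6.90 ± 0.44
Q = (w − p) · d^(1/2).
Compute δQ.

Let u = w − p = 86.3. δu = √(δw² + δp²) = √(86.5 + 0.303) = 9.32, so δu/u = 0.108.
Q is then a monomial in u, d:
δQ/Q = √((δu/u)² + (½·δd/d)²) = √(0.0116 + 0.00102) = 0.113
Q = 227, so δQ = 0.113 × 227 = 25.5.

25.5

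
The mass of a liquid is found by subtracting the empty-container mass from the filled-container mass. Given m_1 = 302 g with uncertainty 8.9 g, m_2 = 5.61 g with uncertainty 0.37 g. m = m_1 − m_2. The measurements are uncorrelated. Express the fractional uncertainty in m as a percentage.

3.01%

Sums and differences: (δm)² = Σ (cᵢ δxᵢ)².
  (δm_1)² = 79.2;  (δm_2)² = 0.137
δm = √(79.3) = 8.91 g
m = 296 g, so δm/m = 8.91/296 = 0.0301.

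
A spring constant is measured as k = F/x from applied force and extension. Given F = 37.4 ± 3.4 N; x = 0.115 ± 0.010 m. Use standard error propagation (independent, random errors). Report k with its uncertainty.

325 ± 40.9 N/m

k is a product of powers, so relative uncertainties combine in quadrature:
  (1·δF/F)² = (1×0.0909)² = 0.00826;  (-1·δx/x)² = (-1×0.0870)² = 0.00756
δk/k = √(0.0158) = 0.126
k = 325 N/m, so δk = 0.126 × 325 = 40.9 N/m.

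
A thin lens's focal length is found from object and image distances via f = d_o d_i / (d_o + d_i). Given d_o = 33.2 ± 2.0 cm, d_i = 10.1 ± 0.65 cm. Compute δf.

0.397 cm

∂f/∂d_o = (d_i/(d_o+d_i))² = 0.0544;  ∂f/∂d_i = (d_o/(d_o+d_i))² = 0.588
δf = √((∂f/∂d_o · δd_o)² + (∂f/∂d_i · δd_i)²) = √(0.0118 + 0.146) = 0.397 cm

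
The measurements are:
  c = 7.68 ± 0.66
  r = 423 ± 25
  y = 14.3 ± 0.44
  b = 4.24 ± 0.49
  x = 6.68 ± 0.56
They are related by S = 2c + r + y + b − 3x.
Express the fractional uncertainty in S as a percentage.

Each term contributes (cᵢ δxᵢ)² to (δS)²:
  (2·δc)² = 1.74;  (δr)² = 625;  (δy)² = 0.194;  (δb)² = 0.240;  (3·δx)² = 2.82
δS = √(630) = 25.1
S = 437, so δS/S = 25.1/437 = 0.0575.

5.75%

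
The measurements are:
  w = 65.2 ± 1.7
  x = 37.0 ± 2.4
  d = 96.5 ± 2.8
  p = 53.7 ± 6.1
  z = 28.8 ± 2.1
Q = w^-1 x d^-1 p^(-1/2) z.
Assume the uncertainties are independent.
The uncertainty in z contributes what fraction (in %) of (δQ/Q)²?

(δQ/Q)² = (-1·δw/w)² + (1·δx/x)² + (-1·δd/d)² + (−½·δp/p)² + (1·δz/z)²
  w term: (-1×0.0261)² = 0.000680
  x term: (1×0.0649)² = 0.00421
  d term: (-1×0.0290)² = 0.000842
  p term: (-0.5×0.114)² = 0.00323
  z term: (1×0.0729)² = 0.00532
Total = 0.0143. Share from z = 0.00532/0.0143 = 0.373.

37.3%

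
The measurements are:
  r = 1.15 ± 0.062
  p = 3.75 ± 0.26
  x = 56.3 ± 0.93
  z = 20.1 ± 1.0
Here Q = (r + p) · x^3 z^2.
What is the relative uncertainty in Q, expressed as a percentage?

Let u = r + p = 4.90. δu = √(δr² + δp²) = √(0.00384 + 0.0676) = 0.267, so δu/u = 0.0545.
Q is then a monomial in u, x, z:
δQ/Q = √((δu/u)² + (3·δx/x)² + (2·δz/z)²) = √(0.00298 + 0.00246 + 0.00990) = 0.124

12.4%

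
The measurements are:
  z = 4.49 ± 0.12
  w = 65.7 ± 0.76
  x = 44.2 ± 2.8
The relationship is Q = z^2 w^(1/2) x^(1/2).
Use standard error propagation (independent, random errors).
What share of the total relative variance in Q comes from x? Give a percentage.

25.8%

(δQ/Q)² = (2·δz/z)² + (½·δw/w)² + (½·δx/x)²
  z term: (2×0.0267)² = 0.00286
  w term: (0.5×0.0116)² = 3.35e-05
  x term: (0.5×0.0633)² = 0.00100
Total = 0.00389. Share from x = 0.00100/0.00389 = 0.258.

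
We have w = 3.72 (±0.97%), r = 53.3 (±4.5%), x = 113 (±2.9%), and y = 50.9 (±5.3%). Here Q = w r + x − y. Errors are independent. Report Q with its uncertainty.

Let p = w·r = 198. δp/p = √((1·δw/w)² + (1·δr/r)²) = √(9.41e-05 + 0.00202) = 0.0460, so δp = 9.13.
Q = p + x − y: δQ = √(δp² + δx² + δy²) = √(83.3 + 10.7 + 7.28) = 10.1
Q = 260.

260 ± 10.1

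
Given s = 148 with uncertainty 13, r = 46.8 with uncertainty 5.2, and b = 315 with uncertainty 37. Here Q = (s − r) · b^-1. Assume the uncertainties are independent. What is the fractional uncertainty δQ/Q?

0.181

Let u = s − r = 101. δu = √(δs² + δr²) = √(169 + 27.0) = 14.0, so δu/u = 0.138.
Q is then a monomial in u, b:
δQ/Q = √((δu/u)² + (-1·δb/b)²) = √(0.0191 + 0.0138) = 0.181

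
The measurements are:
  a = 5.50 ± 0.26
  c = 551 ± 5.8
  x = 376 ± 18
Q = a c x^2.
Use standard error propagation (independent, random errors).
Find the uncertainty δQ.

4.6e+07

Each factor contributes (exponent × relative error)² to (δQ/Q)²:
  (1·δa/a)² = (1×0.0473)² = 0.00223;  (1·δc/c)² = (1×0.0105)² = 0.000111;  (2·δx/x)² = (2×0.0479)² = 0.00917
δQ/Q = √(0.0115) = 0.107
Q = 4.28e+08, so δQ = 0.107 × 4.28e+08 = 4.6e+07.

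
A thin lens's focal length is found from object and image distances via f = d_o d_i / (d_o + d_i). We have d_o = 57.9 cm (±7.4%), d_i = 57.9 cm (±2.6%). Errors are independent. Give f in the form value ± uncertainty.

28.9 ± 1.14 cm

∂f/∂d_o = (d_i/(d_o+d_i))² = 0.250;  ∂f/∂d_i = (d_o/(d_o+d_i))² = 0.250
δf = √((∂f/∂d_o · δd_o)² + (∂f/∂d_i · δd_i)²) = √(1.15 + 0.142) = 1.14 cm
f = 28.9 cm.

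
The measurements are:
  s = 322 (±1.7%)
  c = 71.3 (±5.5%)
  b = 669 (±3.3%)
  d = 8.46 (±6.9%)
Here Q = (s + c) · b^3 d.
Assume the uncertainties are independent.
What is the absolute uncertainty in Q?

Let u = s + c = 393. δu = √(δs² + δc²) = √(30.0 + 15.4) = 6.73, so δu/u = 0.0171.
Q is then a monomial in u, b, d:
δQ/Q = √((δu/u)² + (3·δb/b)² + (1·δd/d)²) = √(0.000293 + 0.00980 + 0.00476) = 0.122
Q = 9.96e+11, so δQ = 0.122 × 9.96e+11 = 1.21e+11.

1.21e+11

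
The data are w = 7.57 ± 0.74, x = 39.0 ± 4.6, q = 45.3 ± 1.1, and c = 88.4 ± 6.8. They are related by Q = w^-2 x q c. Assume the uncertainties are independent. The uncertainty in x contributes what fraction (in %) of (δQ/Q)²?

23.7%

(δQ/Q)² = (-2·δw/w)² + (1·δx/x)² + (1·δq/q)² + (1·δc/c)²
  w term: (-2×0.0978)² = 0.0382
  x term: (1×0.118)² = 0.0139
  q term: (1×0.0243)² = 0.000590
  c term: (1×0.0769)² = 0.00592
Total = 0.0586. Share from x = 0.0139/0.0586 = 0.237.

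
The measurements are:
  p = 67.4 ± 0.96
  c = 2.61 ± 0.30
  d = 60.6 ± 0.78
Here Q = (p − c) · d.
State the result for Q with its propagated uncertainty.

3930 ± 79.2

Let u = p − c = 64.8. δu = √(δp² + δc²) = √(0.922 + 0.0900) = 1.01, so δu/u = 0.0155.
Q is then a monomial in u, d:
δQ/Q = √((δu/u)² + (1·δd/d)²) = √(0.000241 + 0.000166) = 0.0202
Q = 3930, so δQ = 0.0202 × 3930 = 79.2.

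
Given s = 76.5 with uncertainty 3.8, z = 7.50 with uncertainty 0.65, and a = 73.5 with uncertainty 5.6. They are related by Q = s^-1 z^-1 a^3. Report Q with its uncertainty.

Since Q is a product/quotient, work with relative uncertainties:
  (-1·δs/s)² = (-1×0.0497)² = 0.00247;  (-1·δz/z)² = (-1×0.0867)² = 0.00751;  (3·δa/a)² = (3×0.0762)² = 0.0522
δQ/Q = √(0.0622) = 0.249
Q = 692, so δQ = 0.249 × 692 = 173.

692 ± 173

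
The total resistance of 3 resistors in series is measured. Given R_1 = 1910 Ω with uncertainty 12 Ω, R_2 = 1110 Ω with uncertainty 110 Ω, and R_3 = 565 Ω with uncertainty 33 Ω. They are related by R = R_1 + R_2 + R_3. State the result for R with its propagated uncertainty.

For a sum/difference, combine absolute errors in quadrature:
  (δR_1)² = 144;  (δR_2)² = 12100;  (δR_3)² = 1090
δR = √(13300) = 115 Ω
R = 3580 Ω.

3580 ± 115 Ω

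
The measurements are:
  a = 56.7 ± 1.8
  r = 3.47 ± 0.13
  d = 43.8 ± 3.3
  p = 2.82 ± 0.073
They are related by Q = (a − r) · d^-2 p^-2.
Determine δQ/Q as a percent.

16.3%

Let u = a − r = 53.2. δu = √(δa² + δr²) = √(3.24 + 0.0169) = 1.80, so δu/u = 0.0339.
Q is then a monomial in u, d, p:
δQ/Q = √((δu/u)² + (-2·δd/d)² + (-2·δp/p)²) = √(0.00115 + 0.0227 + 0.00268) = 0.163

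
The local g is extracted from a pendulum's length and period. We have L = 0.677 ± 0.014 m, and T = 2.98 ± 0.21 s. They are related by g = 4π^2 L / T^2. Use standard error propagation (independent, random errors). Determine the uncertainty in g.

Relative error in a monomial: (δg/g)² = Σ (nᵢ · δxᵢ/xᵢ)².
  (1·δL/L)² = (1×0.0207)² = 0.000428;  (-2·δT/T)² = (-2×0.0705)² = 0.0199
δg/g = √(0.0203) = 0.142
g = 3.01 m/s^2, so δg = 0.142 × 3.01 = 0.429 m/s^2.

0.429 m/s^2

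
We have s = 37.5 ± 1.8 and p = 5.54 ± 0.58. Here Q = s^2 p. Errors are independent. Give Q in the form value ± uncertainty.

7790 ± 1110

Since Q is a product/quotient, work with relative uncertainties:
  (2·δs/s)² = (2×0.0480)² = 0.00922;  (1·δp/p)² = (1×0.105)² = 0.0110
δQ/Q = √(0.0202) = 0.142
Q = 7790, so δQ = 0.142 × 7790 = 1110.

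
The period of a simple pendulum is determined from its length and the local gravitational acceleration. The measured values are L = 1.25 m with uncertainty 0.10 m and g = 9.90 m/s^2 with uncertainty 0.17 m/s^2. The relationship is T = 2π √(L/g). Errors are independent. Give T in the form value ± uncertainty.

For a monomial T ∝ L^(1/2), g^(-1/2), fractional errors add in quadrature:
  (½·δL/L)² = (0.5×0.0800)² = 0.00160;  (−½·δg/g)² = (-0.5×0.0172)² = 7.37e-05
δT/T = √(0.00167) = 0.0409
T = 2.23 s, so δT = 0.0409 × 2.23 = 0.0913 s.

2.23 ± 0.0913 s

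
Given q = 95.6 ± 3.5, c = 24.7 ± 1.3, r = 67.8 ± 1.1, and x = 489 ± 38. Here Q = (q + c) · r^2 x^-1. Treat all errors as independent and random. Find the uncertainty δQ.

101

Let u = q + c = 120. δu = √(δq² + δc²) = √(12.2 + 1.69) = 3.73, so δu/u = 0.0310.
Q is then a monomial in u, r, x:
δQ/Q = √((δu/u)² + (2·δr/r)² + (-1·δx/x)²) = √(0.000963 + 0.00105 + 0.00604) = 0.0897
Q = 1130, so δQ = 0.0897 × 1130 = 101.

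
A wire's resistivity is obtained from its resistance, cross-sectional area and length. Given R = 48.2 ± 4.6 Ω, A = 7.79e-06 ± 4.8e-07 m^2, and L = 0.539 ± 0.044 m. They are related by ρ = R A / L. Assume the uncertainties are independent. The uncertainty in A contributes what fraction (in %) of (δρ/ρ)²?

(δρ/ρ)² = (1·δR/R)² + (1·δA/A)² + (-1·δL/L)²
  R term: (1×0.0954)² = 0.00911
  A term: (1×0.0616)² = 0.00380
  L term: (-1×0.0816)² = 0.00666
Total = 0.0196. Share from A = 0.00380/0.0196 = 0.194.

19.4%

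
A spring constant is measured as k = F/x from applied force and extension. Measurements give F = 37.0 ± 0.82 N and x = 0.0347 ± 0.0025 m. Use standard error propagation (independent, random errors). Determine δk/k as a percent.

Since k is a product/quotient, work with relative uncertainties:
  (1·δF/F)² = (1×0.0222)² = 0.000491;  (-1·δx/x)² = (-1×0.0720)² = 0.00519
δk/k = √(0.00568) = 0.0754

7.54%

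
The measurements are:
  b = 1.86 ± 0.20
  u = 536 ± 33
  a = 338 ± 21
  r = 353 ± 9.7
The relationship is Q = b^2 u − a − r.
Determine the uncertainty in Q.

Let p = b^2·u = 1850. δp/p = √((2·δb/b)² + (1·δu/u)²) = √(0.0462 + 0.00379) = 0.224, so δp = 415.
Q = p − a − r: δQ = √(δp² + δa² + δr²) = √(1.72e+05 + 441 + 94.1) = 415

415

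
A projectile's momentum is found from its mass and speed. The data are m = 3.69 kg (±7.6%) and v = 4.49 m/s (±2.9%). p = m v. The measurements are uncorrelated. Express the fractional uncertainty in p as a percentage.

8.13%

Since p is a product/quotient, work with relative uncertainties:
  (1·δm/m)² = (1×0.0760)² = 0.00578;  (1·δv/v)² = (1×0.0290)² = 0.000841
δp/p = √(0.00662) = 0.0813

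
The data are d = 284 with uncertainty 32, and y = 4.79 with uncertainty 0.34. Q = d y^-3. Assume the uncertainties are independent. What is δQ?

0.623

Q is a product of powers, so relative uncertainties combine in quadrature:
  (1·δd/d)² = (1×0.113)² = 0.0127;  (-3·δy/y)² = (-3×0.0710)² = 0.0453
δQ/Q = √(0.0580) = 0.241
Q = 2.58, so δQ = 0.241 × 2.58 = 0.623.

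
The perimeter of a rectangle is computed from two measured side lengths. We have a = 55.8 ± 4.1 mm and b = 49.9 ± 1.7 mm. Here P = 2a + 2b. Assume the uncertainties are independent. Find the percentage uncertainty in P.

Absolute uncertainties add in quadrature for a linear combination:
  (2·δa)² = 67.2;  (2·δb)² = 11.6
δP = √(78.8) = 8.88 mm
P = 211 mm, so δP/P = 8.88/211 = 0.0420.

4.20%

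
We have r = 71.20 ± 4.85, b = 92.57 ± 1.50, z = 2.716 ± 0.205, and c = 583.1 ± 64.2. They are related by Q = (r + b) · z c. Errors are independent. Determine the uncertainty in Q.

35500

Let u = r + b = 163.8. δu = √(δr² + δb²) = √(23.5 + 2.25) = 5.08, so δu/u = 0.0310.
Q is then a monomial in u, z, c:
δQ/Q = √((δu/u)² + (1·δz/z)² + (1·δc/c)²) = √(0.000961 + 0.00570 + 0.0121) = 0.137
Q = 259400, so δQ = 0.137 × 259400 = 35500.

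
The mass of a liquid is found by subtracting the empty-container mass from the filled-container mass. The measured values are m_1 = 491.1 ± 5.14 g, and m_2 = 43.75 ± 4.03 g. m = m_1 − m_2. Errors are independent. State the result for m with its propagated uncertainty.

447.4 ± 6.53 g

Sums and differences: (δm)² = Σ (cᵢ δxᵢ)².
  (δm_1)² = 26.4;  (δm_2)² = 16.2
δm = √(42.7) = 6.53 g
m = 447.4 g.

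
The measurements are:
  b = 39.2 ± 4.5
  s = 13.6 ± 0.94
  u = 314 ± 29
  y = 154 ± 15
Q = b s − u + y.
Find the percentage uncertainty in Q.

Let p = b·s = 533. δp/p = √((1·δb/b)² + (1·δs/s)²) = √(0.0132 + 0.00478) = 0.134, so δp = 71.4.
Q = p − u + y: δQ = √(δp² + δu² + δy²) = √(5100 + 841 + 225) = 78.5
Q = 373, so δQ/Q = 78.5/373 = 0.211.

21.1%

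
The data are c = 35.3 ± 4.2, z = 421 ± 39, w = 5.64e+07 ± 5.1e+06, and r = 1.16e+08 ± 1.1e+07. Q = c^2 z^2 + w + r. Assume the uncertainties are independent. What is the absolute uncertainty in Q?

6.77e+07

Let p = c^2·z^2 = 2.21e+08. δp/p = √((2·δc/c)² + (2·δz/z)²) = √(0.0566 + 0.0343) = 0.302, so δp = 6.66e+07.
Q = p + w + r: δQ = √(δp² + δw² + δr²) = √(4.44e+15 + 2.6e+13 + 1.21e+14) = 6.77e+07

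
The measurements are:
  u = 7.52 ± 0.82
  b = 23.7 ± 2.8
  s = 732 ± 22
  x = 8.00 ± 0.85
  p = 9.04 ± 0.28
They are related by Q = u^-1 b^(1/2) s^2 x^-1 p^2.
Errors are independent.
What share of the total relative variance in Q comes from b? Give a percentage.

10.2%

(δQ/Q)² = (-1·δu/u)² + (½·δb/b)² + (2·δs/s)² + (-1·δx/x)² + (2·δp/p)²
  u term: (-1×0.109)² = 0.0119
  b term: (0.5×0.118)² = 0.00349
  s term: (2×0.0301)² = 0.00361
  x term: (-1×0.106)² = 0.0113
  p term: (2×0.0310)² = 0.00384
Total = 0.0341. Share from b = 0.00349/0.0341 = 0.102.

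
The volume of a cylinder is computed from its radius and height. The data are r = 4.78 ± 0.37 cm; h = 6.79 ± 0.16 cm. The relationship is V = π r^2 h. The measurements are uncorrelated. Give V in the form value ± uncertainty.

Relative error in a monomial: (δV/V)² = Σ (nᵢ · δxᵢ/xᵢ)².
  (2·δr/r)² = (2×0.0774)² = 0.0240;  (1·δh/h)² = (1×0.0236)² = 0.000555
δV/V = √(0.0245) = 0.157
V = 487 cm^3, so δV = 0.157 × 487 = 76.3 cm^3.

487 ± 76.3 cm^3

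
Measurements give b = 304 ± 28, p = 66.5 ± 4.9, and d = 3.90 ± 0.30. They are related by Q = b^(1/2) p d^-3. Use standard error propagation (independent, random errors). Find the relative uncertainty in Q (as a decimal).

Products/powers → add relative errors in quadrature, weighted by exponent:
  (½·δb/b)² = (0.5×0.0921)² = 0.00212;  (1·δp/p)² = (1×0.0737)² = 0.00543;  (-3·δd/d)² = (-3×0.0769)² = 0.0533
δQ/Q = √(0.0608) = 0.247

0.247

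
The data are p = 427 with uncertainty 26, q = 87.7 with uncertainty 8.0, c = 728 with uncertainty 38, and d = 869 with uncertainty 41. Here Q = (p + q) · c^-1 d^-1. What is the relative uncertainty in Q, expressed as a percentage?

Let u = p + q = 515. δu = √(δp² + δq²) = √(676 + 64.0) = 27.2, so δu/u = 0.0529.
Q is then a monomial in u, c, d:
δQ/Q = √((δu/u)² + (-1·δc/c)² + (-1·δd/d)²) = √(0.00279 + 0.00272 + 0.00223) = 0.0880

8.80%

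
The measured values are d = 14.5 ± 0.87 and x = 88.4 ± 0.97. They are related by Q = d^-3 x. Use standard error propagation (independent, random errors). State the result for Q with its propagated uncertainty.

Q is a product of powers, so relative uncertainties combine in quadrature:
  (-3·δd/d)² = (-3×0.0600)² = 0.0324;  (1·δx/x)² = (1×0.0110)² = 0.000120
δQ/Q = √(0.0325) = 0.180
Q = 0.0290, so δQ = 0.180 × 0.0290 = 0.00523.

0.0290 ± 0.00523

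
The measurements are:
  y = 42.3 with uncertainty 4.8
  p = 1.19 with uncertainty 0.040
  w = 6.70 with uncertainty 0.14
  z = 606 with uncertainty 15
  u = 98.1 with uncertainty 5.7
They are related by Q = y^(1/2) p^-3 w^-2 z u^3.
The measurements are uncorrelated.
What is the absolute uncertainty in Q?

1.06e+07

Since Q is a product/quotient, work with relative uncertainties:
  (½·δy/y)² = (0.5×0.113)² = 0.00322;  (-3·δp/p)² = (-3×0.0336)² = 0.0102;  (-2·δw/w)² = (-2×0.0209)² = 0.00175;  (1·δz/z)² = (1×0.0248)² = 0.000613;  (3·δu/u)² = (3×0.0581)² = 0.0304
δQ/Q = √(0.0461) = 0.215
Q = 4.92e+07, so δQ = 0.215 × 4.92e+07 = 1.06e+07.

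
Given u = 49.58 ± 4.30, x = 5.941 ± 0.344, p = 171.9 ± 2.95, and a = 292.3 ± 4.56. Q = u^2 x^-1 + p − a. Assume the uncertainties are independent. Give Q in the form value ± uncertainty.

Let w = u^2·x^-1 = 413.8. δw/w = √((2·δu/u)² + (-1·δx/x)²) = √(0.0301 + 0.00335) = 0.183, so δw = 75.7.
Q = w + p − a: δQ = √(δw² + δp² + δa²) = √(5720 + 8.70 + 20.8) = 75.9
Q = 293.4.

293.4 ± 75.9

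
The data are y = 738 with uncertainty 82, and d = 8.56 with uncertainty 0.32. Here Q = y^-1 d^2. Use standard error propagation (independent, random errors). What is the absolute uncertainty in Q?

0.0133

Relative error in a monomial: (δQ/Q)² = Σ (nᵢ · δxᵢ/xᵢ)².
  (-1·δy/y)² = (-1×0.111)² = 0.0123;  (2·δd/d)² = (2×0.0374)² = 0.00559
δQ/Q = √(0.0179) = 0.134
Q = 0.0993, so δQ = 0.134 × 0.0993 = 0.0133.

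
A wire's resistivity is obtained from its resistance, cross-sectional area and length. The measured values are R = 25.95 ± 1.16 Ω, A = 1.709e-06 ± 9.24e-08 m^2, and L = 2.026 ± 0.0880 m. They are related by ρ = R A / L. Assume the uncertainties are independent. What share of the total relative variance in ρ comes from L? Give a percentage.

27.7%

(δρ/ρ)² = (1·δR/R)² + (1·δA/A)² + (-1·δL/L)²
  R term: (1×0.0447)² = 0.00200
  A term: (1×0.0541)² = 0.00292
  L term: (-1×0.0434)² = 0.00189
Total = 0.00681. Share from L = 0.00189/0.00681 = 0.277.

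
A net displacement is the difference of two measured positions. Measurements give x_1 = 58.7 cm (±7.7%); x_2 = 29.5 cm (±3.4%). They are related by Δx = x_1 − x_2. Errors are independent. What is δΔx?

4.63 cm

Δx is a linear combination, so absolute uncertainties add in quadrature:
  (δx_1)² = 20.4;  (δx_2)² = 1.01
δΔx = √(21.4) = 4.63 cm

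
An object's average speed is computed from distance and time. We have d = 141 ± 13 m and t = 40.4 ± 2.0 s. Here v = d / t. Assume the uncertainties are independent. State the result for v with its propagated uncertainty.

Products/powers → add relative errors in quadrature, weighted by exponent:
  (1·δd/d)² = (1×0.0922)² = 0.00850;  (-1·δt/t)² = (-1×0.0495)² = 0.00245
δv/v = √(0.0110) = 0.105
v = 3.49 m/s, so δv = 0.105 × 3.49 = 0.365 m/s.

3.49 ± 0.365 m/s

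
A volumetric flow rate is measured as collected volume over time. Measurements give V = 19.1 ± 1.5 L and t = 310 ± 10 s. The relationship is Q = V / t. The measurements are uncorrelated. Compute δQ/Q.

0.0849

Q is a product of powers, so relative uncertainties combine in quadrature:
  (1·δV/V)² = (1×0.0785)² = 0.00617;  (-1·δt/t)² = (-1×0.0323)² = 0.00104
δQ/Q = √(0.00721) = 0.0849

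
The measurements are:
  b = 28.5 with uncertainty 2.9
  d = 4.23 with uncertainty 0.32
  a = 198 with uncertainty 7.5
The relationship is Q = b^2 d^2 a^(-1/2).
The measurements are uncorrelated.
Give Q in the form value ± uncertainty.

Each factor contributes (exponent × relative error)² to (δQ/Q)²:
  (2·δb/b)² = (2×0.102)² = 0.0414;  (2·δd/d)² = (2×0.0757)² = 0.0229;  (−½·δa/a)² = (-0.5×0.0379)² = 0.000359
δQ/Q = √(0.0647) = 0.254
Q = 1030, so δQ = 0.254 × 1030 = 263.

1030 ± 263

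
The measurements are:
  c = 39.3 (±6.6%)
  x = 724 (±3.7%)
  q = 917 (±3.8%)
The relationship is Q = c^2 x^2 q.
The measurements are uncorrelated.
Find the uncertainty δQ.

Relative error in a monomial: (δQ/Q)² = Σ (nᵢ · δxᵢ/xᵢ)².
  (2·δc/c)² = (2×0.0660)² = 0.0174;  (2·δx/x)² = (2×0.0370)² = 0.00548;  (1·δq/q)² = (1×0.0380)² = 0.00144
δQ/Q = √(0.0243) = 0.156
Q = 7.42e+11, so δQ = 0.156 × 7.42e+11 = 1.16e+11.

1.16e+11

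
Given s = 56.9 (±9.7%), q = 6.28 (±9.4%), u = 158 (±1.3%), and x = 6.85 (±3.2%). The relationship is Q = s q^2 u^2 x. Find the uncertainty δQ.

8.27e+07

For a monomial Q ∝ s, q^2, u^2, x, fractional errors add in quadrature:
  (1·δs/s)² = (1×0.0970)² = 0.00941;  (2·δq/q)² = (2×0.0940)² = 0.0353;  (2·δu/u)² = (2×0.0130)² = 0.000676;  (1·δx/x)² = (1×0.0320)² = 0.00102
δQ/Q = √(0.0465) = 0.216
Q = 3.84e+08, so δQ = 0.216 × 3.84e+08 = 8.27e+07.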